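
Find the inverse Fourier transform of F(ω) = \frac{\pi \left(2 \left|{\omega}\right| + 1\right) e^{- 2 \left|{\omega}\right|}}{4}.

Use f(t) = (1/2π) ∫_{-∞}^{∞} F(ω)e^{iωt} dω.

f(t) = \frac{4}{\left(t^{2} + 4\right)^{2}}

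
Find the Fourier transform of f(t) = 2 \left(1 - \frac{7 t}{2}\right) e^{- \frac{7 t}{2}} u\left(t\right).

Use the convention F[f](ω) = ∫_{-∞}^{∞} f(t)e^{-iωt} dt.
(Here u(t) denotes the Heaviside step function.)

F(ω) = \frac{8 i \omega}{- 4 \omega^{2} + 28 i \omega + 49}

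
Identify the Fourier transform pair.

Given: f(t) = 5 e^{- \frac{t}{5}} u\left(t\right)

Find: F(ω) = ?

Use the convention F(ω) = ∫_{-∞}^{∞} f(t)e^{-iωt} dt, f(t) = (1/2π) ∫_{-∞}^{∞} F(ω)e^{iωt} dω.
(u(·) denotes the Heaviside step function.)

F(ω) = \frac{25}{5 i \omega + 1}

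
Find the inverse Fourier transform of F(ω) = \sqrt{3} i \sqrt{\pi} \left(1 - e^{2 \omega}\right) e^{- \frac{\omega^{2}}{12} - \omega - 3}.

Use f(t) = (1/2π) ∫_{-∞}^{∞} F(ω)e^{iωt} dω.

f(t) = 6 e^{- 3 t^{2}} \sin{\left(6 t \right)}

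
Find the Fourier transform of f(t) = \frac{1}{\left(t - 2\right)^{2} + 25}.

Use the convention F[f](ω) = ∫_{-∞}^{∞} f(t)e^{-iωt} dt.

F(ω) = \frac{\pi e^{- 2 i \omega - 5 \left|{\omega}\right|}}{5}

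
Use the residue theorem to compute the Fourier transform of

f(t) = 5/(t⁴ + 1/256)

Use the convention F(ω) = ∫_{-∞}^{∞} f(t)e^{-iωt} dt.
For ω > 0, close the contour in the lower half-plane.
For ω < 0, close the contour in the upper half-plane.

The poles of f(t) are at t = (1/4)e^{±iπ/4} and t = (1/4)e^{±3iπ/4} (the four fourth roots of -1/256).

Let g(z) = f(z)e^{-iωz}; for large |z| the factor e^{-iωz} decays in the lower half-plane when ω > 0 and in the upper half-plane when ω < 0.

Case ω > 0 (lower half-plane, clockwise contour ⇒ F(ω) = -2πi·ΣRes):
  Res_{z = - \frac{\sqrt{2}}{8} - \frac{\sqrt{2} i}{8}} g(z) = \sqrt{2} \left(40 + 40 i\right) e^{\frac{\sqrt{2} \omega \left(-1 + i\right)}{8}}
  Res_{z = \frac{\sqrt{2}}{8} - \frac{\sqrt{2} i}{8}} g(z) = \sqrt{2} \left(-40 + 40 i\right) e^{- \frac{\sqrt{2} \omega \left(1 + i\right)}{8}}
  F(ω) = -2πi·ΣRes = 80 \sqrt{2} \pi \left(\left(1 - i\right) e^{\frac{\sqrt{2} i \omega}{4}} + 1 + i\right) e^{- \frac{\sqrt{2} \omega \left(1 + i\right)}{8}} = 320 \pi e^{- \frac{\sqrt{2} \omega}{8}} \sin{\left(\frac{\sqrt{2} \omega}{8} + \frac{\pi}{4} \right)}

Case ω < 0 (upper half-plane, counterclockwise contour ⇒ F(ω) = +2πi·ΣRes):
  Res_{z = \frac{\sqrt{2}}{8} + \frac{\sqrt{2} i}{8}} g(z) = \sqrt{2} \left(-40 - 40 i\right) e^{\frac{\sqrt{2} \omega \left(1 - i\right)}{8}}
  Res_{z = - \frac{\sqrt{2}}{8} + \frac{\sqrt{2} i}{8}} g(z) = \sqrt{2} \left(40 - 40 i\right) e^{\frac{\sqrt{2} \omega \left(1 + i\right)}{8}}
  F(ω) = 2πi·ΣRes = - 80 \sqrt{2} i \pi \left(\left(1 + i\right) e^{\frac{\sqrt{2} \omega \left(1 - i\right)}{8}} - \left(1 - i\right) e^{\frac{\sqrt{2} \omega \left(1 + i\right)}{8}}\right) = 320 \pi e^{\frac{\sqrt{2} \omega}{8}} \cos{\left(\frac{\sqrt{2} \omega}{8} + \frac{\pi}{4} \right)}

Both cases combine into a single formula in |ω|:

F(ω) = 320 \pi e^{- \frac{\sqrt{2} \left|{\omega}\right|}{8}} \sin{\left(\frac{\sqrt{2} \left|{\omega}\right|}{8} + \frac{\pi}{4} \right)}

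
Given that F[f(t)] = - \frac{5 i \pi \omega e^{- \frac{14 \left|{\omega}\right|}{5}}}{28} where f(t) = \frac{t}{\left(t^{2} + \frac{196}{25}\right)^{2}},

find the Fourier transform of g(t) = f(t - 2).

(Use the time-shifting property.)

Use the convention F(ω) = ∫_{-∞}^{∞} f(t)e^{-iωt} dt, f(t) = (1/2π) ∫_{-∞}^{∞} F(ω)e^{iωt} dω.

F[g](ω) = - \frac{5 i \pi \omega e^{- 2 i \omega - \frac{14 \left|{\omega}\right|}{5}}}{28}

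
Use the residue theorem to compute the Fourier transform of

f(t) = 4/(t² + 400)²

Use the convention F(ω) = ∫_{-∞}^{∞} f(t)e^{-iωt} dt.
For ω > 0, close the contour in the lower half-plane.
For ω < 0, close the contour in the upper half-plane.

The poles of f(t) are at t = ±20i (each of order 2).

Let g(z) = f(z)e^{-iωz}; for large |z| the factor e^{-iωz} decays in the lower half-plane when ω > 0 and in the upper half-plane when ω < 0.

Case ω > 0 (lower half-plane, clockwise contour ⇒ F(ω) = -2πi·ΣRes):
  Res_{z = - 20 i} g(z) = \frac{i \left(20 \omega + 1\right) e^{- 20 \omega}}{8000} (pole of order 2)
  F(ω) = -2πi·ΣRes = \frac{\pi \left(20 \omega + 1\right) e^{- 20 \omega}}{4000}

Case ω < 0 (upper half-plane, counterclockwise contour ⇒ F(ω) = +2πi·ΣRes):
  Res_{z = 20 i} g(z) = \frac{i \left(20 \omega - 1\right) e^{20 \omega}}{8000} (pole of order 2)
  F(ω) = 2πi·ΣRes = \frac{\pi \left(1 - 20 \omega\right) e^{20 \omega}}{4000}

Both cases combine into a single formula in |ω|:

F(ω) = \frac{\pi \left(20 \left|{\omega}\right| + 1\right) e^{- 20 \left|{\omega}\right|}}{4000}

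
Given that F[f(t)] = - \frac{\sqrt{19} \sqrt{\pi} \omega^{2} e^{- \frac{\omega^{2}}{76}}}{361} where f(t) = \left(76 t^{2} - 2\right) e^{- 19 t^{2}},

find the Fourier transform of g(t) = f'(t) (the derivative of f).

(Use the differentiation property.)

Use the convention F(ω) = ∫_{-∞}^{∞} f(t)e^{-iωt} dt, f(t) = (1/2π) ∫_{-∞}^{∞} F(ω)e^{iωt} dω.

F[g](ω) = - \frac{\sqrt{19} i \sqrt{\pi} \omega^{3} e^{- \frac{\omega^{2}}{76}}}{361}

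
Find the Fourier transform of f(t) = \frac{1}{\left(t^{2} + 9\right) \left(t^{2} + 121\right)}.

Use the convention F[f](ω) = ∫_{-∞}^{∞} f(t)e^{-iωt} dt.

F(ω) = \frac{\pi \left(11 e^{8 \left|{\omega}\right|} - 3\right) e^{- 11 \left|{\omega}\right|}}{3696}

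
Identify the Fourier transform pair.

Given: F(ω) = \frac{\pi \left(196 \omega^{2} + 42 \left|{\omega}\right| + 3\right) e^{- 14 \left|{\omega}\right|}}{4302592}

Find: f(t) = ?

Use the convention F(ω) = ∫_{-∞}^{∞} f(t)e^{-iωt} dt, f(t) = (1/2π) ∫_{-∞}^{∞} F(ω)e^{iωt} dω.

f(t) = \frac{1}{\left(t^{2} + 196\right)^{3}}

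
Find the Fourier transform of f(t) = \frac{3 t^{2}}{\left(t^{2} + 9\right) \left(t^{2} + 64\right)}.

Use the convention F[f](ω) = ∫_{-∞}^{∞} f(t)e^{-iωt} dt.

F(ω) = \frac{3 \pi \left(8 - 3 e^{5 \left|{\omega}\right|}\right) e^{- 8 \left|{\omega}\right|}}{55}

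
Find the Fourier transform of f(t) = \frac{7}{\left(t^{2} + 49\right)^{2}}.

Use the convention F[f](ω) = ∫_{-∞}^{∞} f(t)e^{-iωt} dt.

F(ω) = \frac{\pi \left(7 \left|{\omega}\right| + 1\right) e^{- 7 \left|{\omega}\right|}}{98}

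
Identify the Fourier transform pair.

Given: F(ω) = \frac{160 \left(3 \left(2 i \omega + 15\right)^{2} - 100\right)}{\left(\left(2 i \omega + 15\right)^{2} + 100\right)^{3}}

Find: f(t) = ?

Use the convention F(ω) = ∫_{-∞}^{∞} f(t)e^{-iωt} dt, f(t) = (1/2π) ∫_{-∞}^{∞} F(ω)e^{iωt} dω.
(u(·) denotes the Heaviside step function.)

f(t) = t^{2} e^{- \frac{15 t}{2}} \sin{\left(5 t \right)} u\left(t\right)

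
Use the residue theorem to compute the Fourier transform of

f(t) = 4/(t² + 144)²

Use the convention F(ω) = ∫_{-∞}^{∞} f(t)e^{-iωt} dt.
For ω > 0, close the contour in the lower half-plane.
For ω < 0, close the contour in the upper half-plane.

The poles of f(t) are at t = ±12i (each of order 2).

Let g(z) = f(z)e^{-iωz}; for large |z| the factor e^{-iωz} decays in the lower half-plane when ω > 0 and in the upper half-plane when ω < 0.

Case ω > 0 (lower half-plane, clockwise contour ⇒ F(ω) = -2πi·ΣRes):
  Res_{z = - 12 i} g(z) = \frac{i \left(12 \omega + 1\right) e^{- 12 \omega}}{1728} (pole of order 2)
  F(ω) = -2πi·ΣRes = \frac{\pi \left(12 \omega + 1\right) e^{- 12 \omega}}{864}

Case ω < 0 (upper half-plane, counterclockwise contour ⇒ F(ω) = +2πi·ΣRes):
  Res_{z = 12 i} g(z) = \frac{i \left(12 \omega - 1\right) e^{12 \omega}}{1728} (pole of order 2)
  F(ω) = 2πi·ΣRes = \frac{\pi \left(1 - 12 \omega\right) e^{12 \omega}}{864}

Both cases combine into a single formula in |ω|:

F(ω) = \frac{\pi \left(12 \left|{\omega}\right| + 1\right) e^{- 12 \left|{\omega}\right|}}{864}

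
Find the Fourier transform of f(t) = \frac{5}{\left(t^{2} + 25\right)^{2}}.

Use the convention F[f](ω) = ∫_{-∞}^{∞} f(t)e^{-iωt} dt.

F(ω) = \frac{\pi \left(5 \left|{\omega}\right| + 1\right) e^{- 5 \left|{\omega}\right|}}{50}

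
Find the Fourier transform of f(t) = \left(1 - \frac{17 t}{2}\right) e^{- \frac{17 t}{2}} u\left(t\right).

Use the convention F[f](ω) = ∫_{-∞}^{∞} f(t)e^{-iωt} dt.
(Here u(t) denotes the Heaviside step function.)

F(ω) = \frac{4 i \omega}{- 4 \omega^{2} + 68 i \omega + 289}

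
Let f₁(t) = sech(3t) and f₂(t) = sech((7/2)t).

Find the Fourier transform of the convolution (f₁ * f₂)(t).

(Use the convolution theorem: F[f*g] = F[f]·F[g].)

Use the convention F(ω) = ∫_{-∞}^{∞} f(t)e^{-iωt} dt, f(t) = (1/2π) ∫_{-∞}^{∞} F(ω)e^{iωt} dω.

F[f₁*f₂](ω) = \frac{2 \pi^{2}}{21 \cosh{\left(\frac{\pi \omega}{7} \right)} \cosh{\left(\frac{\pi \omega}{6} \right)}}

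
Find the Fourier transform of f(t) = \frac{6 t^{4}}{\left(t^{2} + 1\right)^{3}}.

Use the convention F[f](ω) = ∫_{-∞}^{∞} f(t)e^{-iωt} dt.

F(ω) = \frac{3 \pi \left(\omega^{2} - 5 \left|{\omega}\right| + 3\right) e^{- \left|{\omega}\right|}}{4}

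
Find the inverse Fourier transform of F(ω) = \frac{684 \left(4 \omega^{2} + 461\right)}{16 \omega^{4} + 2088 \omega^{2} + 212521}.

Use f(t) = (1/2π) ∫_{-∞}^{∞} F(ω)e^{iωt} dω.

f(t) = 9 e^{- \frac{19 \left|{t}\right|}{2}} \cos{\left(5 \left|{t}\right| \right)}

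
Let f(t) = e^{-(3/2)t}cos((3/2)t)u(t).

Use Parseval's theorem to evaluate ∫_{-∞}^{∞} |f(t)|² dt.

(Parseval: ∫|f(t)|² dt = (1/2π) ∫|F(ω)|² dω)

∫|f(t)|² dt = \frac{1}{4}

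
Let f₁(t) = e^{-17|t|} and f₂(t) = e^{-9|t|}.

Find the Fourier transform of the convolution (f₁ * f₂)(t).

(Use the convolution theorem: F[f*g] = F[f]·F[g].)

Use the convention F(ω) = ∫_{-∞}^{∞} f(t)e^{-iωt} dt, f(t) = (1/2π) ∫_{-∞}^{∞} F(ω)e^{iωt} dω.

F[f₁*f₂](ω) = \frac{612}{\left(\omega^{2} + 81\right) \left(\omega^{2} + 289\right)}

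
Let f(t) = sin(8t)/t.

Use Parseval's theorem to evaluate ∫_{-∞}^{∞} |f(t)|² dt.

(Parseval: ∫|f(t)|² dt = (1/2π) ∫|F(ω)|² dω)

∫|f(t)|² dt = 8 \pi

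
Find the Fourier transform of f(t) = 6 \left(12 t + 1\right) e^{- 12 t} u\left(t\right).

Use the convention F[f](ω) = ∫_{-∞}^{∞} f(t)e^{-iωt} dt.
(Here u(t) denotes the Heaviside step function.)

F(ω) = \frac{6 \left(- i \omega - 24\right)}{\omega^{2} - 24 i \omega - 144}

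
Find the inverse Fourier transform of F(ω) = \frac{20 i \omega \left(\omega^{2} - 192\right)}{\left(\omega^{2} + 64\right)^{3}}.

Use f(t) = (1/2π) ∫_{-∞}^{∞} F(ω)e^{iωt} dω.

f(t) = 5 t e^{- 8 \left|{t}\right|} \left|{t}\right|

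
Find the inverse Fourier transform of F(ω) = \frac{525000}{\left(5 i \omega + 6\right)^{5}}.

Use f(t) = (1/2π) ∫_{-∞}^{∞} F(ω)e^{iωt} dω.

f(t) = 7 t^{4} e^{- \frac{6 t}{5}} u\left(t\right)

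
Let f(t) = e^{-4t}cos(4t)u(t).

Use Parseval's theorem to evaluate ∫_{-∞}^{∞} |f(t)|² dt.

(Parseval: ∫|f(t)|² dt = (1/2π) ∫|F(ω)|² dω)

∫|f(t)|² dt = \frac{3}{32}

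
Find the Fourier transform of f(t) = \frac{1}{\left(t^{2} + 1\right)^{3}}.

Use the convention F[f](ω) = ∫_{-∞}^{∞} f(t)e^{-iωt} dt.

F(ω) = \frac{\pi \left(\omega^{2} + 3 \left|{\omega}\right| + 3\right) e^{- \left|{\omega}\right|}}{8}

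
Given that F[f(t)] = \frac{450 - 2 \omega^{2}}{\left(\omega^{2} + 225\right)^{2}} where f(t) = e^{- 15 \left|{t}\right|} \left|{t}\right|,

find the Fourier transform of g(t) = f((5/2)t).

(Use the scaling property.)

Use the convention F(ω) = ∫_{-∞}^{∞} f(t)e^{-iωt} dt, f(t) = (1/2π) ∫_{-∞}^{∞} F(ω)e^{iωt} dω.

F[g](ω) = \frac{20 \left(5625 - 4 \omega^{2}\right)}{\left(4 \omega^{2} + 5625\right)^{2}}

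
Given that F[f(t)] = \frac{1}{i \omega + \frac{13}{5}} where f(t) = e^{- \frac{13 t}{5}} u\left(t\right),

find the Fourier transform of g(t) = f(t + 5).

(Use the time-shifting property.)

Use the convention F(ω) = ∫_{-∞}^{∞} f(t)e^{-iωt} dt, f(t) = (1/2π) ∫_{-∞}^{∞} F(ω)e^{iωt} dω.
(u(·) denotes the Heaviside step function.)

F[g](ω) = \frac{5 e^{5 i \omega}}{5 i \omega + 13}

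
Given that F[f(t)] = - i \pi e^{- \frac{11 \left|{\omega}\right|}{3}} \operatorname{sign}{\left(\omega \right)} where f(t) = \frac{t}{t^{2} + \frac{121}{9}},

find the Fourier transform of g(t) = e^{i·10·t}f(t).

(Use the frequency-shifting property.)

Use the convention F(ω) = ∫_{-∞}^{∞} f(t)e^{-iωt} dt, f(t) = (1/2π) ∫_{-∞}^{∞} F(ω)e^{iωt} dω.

F[g](ω) = - i \pi e^{- \frac{11 \left|{\omega - 10}\right|}{3}} \operatorname{sign}{\left(\omega - 10 \right)}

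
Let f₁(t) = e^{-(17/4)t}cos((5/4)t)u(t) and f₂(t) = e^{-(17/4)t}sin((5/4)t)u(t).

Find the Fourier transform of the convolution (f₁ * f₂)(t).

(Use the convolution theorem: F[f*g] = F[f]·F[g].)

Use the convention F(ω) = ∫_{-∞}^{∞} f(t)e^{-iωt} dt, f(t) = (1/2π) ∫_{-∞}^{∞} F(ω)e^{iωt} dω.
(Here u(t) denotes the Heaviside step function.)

F[f₁*f₂](ω) = \frac{80 \left(4 i \omega + 17\right)}{\left(\left(4 i \omega + 17\right)^{2} + 25\right)^{2}}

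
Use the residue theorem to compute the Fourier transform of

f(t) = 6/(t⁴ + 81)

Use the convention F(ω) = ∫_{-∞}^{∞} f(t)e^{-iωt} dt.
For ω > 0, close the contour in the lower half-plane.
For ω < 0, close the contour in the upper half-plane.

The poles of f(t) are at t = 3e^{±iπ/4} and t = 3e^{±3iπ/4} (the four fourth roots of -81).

Let g(z) = f(z)e^{-iωz}; for large |z| the factor e^{-iωz} decays in the lower half-plane when ω > 0 and in the upper half-plane when ω < 0.

Case ω > 0 (lower half-plane, clockwise contour ⇒ F(ω) = -2πi·ΣRes):
  Res_{z = - \frac{3 \sqrt{2}}{2} - \frac{3 \sqrt{2} i}{2}} g(z) = \frac{\sqrt{2} i \left(1 - i\right) e^{\frac{3 \sqrt{2} \omega \left(-1 + i\right)}{2}}}{36}
  Res_{z = \frac{3 \sqrt{2}}{2} - \frac{3 \sqrt{2} i}{2}} g(z) = \frac{\sqrt{2} i \left(1 + i\right) e^{- \frac{3 \sqrt{2} \omega \left(1 + i\right)}{2}}}{36}
  F(ω) = -2πi·ΣRes = \frac{\sqrt{2} \pi \left(1 - i\right) \left(e^{3 \sqrt{2} i \omega} + i\right) e^{- \frac{3 \sqrt{2} \omega \left(1 + i\right)}{2}}}{18} = \frac{2 \pi e^{- \frac{3 \sqrt{2} \omega}{2}} \sin{\left(\frac{3 \sqrt{2} \omega}{2} + \frac{\pi}{4} \right)}}{9}

Case ω < 0 (upper half-plane, counterclockwise contour ⇒ F(ω) = +2πi·ΣRes):
  Res_{z = \frac{3 \sqrt{2}}{2} + \frac{3 \sqrt{2} i}{2}} g(z) = \frac{\sqrt{2} i \left(-1 + i\right) e^{\frac{3 \sqrt{2} \omega \left(1 - i\right)}{2}}}{36}
  Res_{z = - \frac{3 \sqrt{2}}{2} + \frac{3 \sqrt{2} i}{2}} g(z) = \frac{\sqrt{2} \left(1 - i\right) e^{\frac{3 \sqrt{2} \omega \left(1 + i\right)}{2}}}{36}
  F(ω) = 2πi·ΣRes = - \frac{\sqrt{2} i \pi \left(i \left(1 - i\right) e^{\frac{3 \sqrt{2} \omega \left(1 - i\right)}{2}} - \left(1 - i\right) e^{\frac{3 \sqrt{2} \omega \left(1 + i\right)}{2}}\right)}{18} = \frac{2 \pi e^{\frac{3 \sqrt{2} \omega}{2}} \cos{\left(\frac{3 \sqrt{2} \omega}{2} + \frac{\pi}{4} \right)}}{9}

Both cases combine into a single formula in |ω|:

F(ω) = \frac{2 \pi e^{- \frac{3 \sqrt{2} \left|{\omega}\right|}{2}} \sin{\left(\frac{3 \sqrt{2} \left|{\omega}\right|}{2} + \frac{\pi}{4} \right)}}{9}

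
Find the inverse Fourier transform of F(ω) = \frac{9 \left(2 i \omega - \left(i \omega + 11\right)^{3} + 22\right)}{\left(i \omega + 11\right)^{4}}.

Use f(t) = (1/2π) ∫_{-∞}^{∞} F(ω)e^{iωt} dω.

f(t) = 9 \left(t^{2} - 1\right) e^{- 11 t} u\left(t\right)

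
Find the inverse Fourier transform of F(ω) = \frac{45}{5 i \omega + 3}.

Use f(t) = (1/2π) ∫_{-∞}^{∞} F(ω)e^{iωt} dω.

f(t) = 9 e^{- \frac{3 t}{5}} u\left(t\right)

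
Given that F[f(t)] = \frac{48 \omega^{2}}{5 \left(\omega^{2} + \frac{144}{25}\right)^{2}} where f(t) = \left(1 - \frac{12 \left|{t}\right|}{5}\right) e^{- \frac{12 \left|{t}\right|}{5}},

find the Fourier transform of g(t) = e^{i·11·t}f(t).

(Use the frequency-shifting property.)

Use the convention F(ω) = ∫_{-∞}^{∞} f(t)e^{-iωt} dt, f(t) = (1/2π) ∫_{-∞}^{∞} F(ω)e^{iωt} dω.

F[g](ω) = \frac{6000 \left(\omega - 11\right)^{2}}{\left(25 \left(\omega - 11\right)^{2} + 144\right)^{2}}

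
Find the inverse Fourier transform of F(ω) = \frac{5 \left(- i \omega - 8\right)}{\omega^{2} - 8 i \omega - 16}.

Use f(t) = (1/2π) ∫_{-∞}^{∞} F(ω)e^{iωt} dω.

f(t) = 5 \left(4 t + 1\right) e^{- 4 t} u\left(t\right)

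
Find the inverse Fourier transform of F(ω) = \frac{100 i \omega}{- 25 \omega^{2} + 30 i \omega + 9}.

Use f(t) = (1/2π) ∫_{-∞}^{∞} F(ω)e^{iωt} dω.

f(t) = 4 \left(1 - \frac{3 t}{5}\right) e^{- \frac{3 t}{5}} u\left(t\right)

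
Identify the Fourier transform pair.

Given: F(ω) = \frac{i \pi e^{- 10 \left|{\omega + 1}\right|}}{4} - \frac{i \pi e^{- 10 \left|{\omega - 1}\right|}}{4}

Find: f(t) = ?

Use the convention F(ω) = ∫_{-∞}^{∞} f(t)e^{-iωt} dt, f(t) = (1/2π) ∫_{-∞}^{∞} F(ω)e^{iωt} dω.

f(t) = \frac{5 \sin{\left(t \right)}}{t^{2} + 100}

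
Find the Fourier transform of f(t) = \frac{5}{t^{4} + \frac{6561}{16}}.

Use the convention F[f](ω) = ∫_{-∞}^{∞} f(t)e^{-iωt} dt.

F(ω) = \frac{40 \pi e^{- \frac{9 \sqrt{2} \left|{\omega}\right|}{4}} \sin{\left(\frac{9 \sqrt{2} \left|{\omega}\right|}{4} + \frac{\pi}{4} \right)}}{729}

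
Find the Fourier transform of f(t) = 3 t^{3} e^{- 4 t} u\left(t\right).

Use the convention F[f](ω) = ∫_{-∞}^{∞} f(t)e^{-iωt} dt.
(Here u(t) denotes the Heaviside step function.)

F(ω) = \frac{18}{\left(i \omega + 4\right)^{4}}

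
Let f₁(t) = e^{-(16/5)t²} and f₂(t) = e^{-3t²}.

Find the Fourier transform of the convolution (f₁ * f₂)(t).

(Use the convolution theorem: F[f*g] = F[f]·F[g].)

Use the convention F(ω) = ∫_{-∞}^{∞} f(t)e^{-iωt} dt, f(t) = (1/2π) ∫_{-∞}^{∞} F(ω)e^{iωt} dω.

F[f₁*f₂](ω) = \frac{\sqrt{15} \pi e^{- \frac{31 \omega^{2}}{192}}}{12}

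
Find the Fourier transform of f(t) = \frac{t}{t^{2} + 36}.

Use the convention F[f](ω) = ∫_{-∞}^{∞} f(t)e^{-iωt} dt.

F(ω) = - i \pi e^{- 6 \left|{\omega}\right|} \operatorname{sign}{\left(\omega \right)}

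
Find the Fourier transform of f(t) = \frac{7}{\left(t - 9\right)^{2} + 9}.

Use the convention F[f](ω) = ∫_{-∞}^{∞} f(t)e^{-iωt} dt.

F(ω) = \frac{7 \pi e^{- 9 i \omega - 3 \left|{\omega}\right|}}{3}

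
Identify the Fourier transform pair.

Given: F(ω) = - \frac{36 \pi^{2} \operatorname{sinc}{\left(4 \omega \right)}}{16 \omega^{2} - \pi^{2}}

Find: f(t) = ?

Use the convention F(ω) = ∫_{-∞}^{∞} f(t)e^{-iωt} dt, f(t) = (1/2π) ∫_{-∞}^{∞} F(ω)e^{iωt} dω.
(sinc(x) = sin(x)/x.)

f(t) = 9 \left(\begin{cases} \cos^{2}{\left(\frac{\pi t}{8} \right)} & \text{for}\: \left|{t}\right| < 4 \\0 & \text{otherwise} \end{cases}\right)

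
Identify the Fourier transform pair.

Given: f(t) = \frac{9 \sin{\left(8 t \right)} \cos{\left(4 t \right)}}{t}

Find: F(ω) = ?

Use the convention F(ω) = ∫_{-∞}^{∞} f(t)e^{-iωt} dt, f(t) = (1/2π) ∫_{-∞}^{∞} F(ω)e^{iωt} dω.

F(ω) = \begin{cases} 9 \pi & \text{for}\: \omega > -4 \wedge \omega < 4 \\\frac{9 \pi}{2} & \text{for}\: \omega > -12 \wedge \omega < 12 \\0 & \text{otherwise} \end{cases}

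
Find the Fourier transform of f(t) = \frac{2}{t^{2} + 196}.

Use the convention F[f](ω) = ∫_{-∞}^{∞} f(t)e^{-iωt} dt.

F(ω) = \frac{\pi e^{- 14 \left|{\omega}\right|}}{7}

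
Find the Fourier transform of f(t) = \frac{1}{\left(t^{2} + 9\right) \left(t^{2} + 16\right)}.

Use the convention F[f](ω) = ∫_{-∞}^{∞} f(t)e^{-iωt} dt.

F(ω) = \frac{\pi \left(4 e^{\left|{\omega}\right|} - 3\right) e^{- 4 \left|{\omega}\right|}}{84}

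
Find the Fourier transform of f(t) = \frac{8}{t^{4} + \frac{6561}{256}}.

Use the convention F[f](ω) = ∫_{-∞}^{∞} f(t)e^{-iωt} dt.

F(ω) = \frac{512 \pi e^{- \frac{9 \sqrt{2} \left|{\omega}\right|}{8}} \sin{\left(\frac{9 \sqrt{2} \left|{\omega}\right|}{8} + \frac{\pi}{4} \right)}}{729}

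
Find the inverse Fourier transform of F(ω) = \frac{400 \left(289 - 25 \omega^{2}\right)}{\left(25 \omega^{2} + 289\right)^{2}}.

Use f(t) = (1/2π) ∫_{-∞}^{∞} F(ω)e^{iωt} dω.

f(t) = 8 e^{- \frac{17 \left|{t}\right|}{5}} \left|{t}\right|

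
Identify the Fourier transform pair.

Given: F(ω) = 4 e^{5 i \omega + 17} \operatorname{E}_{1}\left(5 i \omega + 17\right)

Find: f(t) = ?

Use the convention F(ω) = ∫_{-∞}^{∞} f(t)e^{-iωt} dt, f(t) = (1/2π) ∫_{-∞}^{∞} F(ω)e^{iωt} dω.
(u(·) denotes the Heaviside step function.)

f(t) = \frac{4 e^{- \frac{17 t}{5}} u\left(t\right)}{t + 5}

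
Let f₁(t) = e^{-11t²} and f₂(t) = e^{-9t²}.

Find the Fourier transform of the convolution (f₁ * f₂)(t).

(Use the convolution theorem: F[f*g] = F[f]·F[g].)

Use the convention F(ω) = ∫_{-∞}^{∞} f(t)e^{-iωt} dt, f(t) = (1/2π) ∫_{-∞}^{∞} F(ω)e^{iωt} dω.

F[f₁*f₂](ω) = \frac{\sqrt{11} \pi e^{- \frac{5 \omega^{2}}{99}}}{33}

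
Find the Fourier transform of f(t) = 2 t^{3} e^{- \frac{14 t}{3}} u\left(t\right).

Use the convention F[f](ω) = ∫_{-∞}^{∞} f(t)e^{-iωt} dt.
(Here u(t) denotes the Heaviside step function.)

F(ω) = \frac{972}{\left(3 i \omega + 14\right)^{4}}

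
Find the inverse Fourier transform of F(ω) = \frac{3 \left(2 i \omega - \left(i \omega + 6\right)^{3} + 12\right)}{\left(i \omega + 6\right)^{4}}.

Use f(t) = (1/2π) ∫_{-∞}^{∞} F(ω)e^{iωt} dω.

f(t) = 3 \left(t^{2} - 1\right) e^{- 6 t} u\left(t\right)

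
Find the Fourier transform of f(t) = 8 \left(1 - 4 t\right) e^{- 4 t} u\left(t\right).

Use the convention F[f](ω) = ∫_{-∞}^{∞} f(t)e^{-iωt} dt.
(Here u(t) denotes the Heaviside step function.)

F(ω) = \frac{8 i \omega}{- \omega^{2} + 8 i \omega + 16}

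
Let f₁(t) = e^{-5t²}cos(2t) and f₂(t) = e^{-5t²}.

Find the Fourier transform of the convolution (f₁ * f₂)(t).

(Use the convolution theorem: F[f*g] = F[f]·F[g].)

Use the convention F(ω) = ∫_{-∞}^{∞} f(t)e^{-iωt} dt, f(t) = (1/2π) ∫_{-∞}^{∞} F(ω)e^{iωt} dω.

F[f₁*f₂](ω) = \frac{\pi e^{- \frac{\omega^{2}}{10} - \frac{1}{5}} \cosh{\left(\frac{\omega}{5} \right)}}{5}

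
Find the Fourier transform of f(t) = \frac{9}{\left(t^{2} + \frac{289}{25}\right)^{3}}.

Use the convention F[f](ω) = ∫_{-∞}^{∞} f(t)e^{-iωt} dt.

F(ω) = \frac{1125 \pi \left(289 \omega^{2} + 255 \left|{\omega}\right| + 75\right) e^{- \frac{17 \left|{\omega}\right|}{5}}}{11358856}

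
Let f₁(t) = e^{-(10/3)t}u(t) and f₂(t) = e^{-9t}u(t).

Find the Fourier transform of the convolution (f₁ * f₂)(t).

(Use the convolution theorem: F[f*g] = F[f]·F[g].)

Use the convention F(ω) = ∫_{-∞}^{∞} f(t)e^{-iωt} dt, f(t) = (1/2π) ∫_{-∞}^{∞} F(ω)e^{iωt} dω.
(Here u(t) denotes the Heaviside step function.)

F[f₁*f₂](ω) = \frac{3}{\left(i \omega + 9\right) \left(3 i \omega + 10\right)}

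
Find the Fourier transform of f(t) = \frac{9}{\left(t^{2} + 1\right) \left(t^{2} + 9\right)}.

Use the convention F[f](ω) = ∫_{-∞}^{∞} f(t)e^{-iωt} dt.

F(ω) = \frac{3 \pi \left(3 e^{2 \left|{\omega}\right|} - 1\right) e^{- 3 \left|{\omega}\right|}}{8}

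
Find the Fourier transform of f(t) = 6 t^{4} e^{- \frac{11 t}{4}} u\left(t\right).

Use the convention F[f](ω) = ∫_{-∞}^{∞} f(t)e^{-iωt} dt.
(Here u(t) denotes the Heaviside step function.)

F(ω) = \frac{147456}{\left(4 i \omega + 11\right)^{5}}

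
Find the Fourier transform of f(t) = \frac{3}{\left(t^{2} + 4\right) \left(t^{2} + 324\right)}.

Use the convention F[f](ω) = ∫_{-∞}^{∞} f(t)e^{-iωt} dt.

F(ω) = \frac{\pi \left(9 e^{16 \left|{\omega}\right|} - 1\right) e^{- 18 \left|{\omega}\right|}}{1920}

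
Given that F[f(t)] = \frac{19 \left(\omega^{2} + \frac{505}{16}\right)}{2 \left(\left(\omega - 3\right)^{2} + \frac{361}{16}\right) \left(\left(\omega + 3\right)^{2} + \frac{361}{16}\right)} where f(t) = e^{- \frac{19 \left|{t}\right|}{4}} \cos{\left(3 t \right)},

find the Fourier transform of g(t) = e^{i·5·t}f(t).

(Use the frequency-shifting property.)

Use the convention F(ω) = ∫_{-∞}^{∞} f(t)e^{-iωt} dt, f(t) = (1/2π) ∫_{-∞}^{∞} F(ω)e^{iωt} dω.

F[g](ω) = \frac{152 \left(16 \left(\omega - 5\right)^{2} + 505\right)}{\left(16 \left(\omega - 8\right)^{2} + 361\right) \left(16 \left(\omega - 2\right)^{2} + 361\right)}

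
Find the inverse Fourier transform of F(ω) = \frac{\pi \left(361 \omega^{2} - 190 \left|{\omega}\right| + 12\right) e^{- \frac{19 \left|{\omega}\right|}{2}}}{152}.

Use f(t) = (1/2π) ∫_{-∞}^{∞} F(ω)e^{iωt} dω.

f(t) = \frac{2 t^{4}}{\left(t^{2} + \frac{361}{4}\right)^{3}}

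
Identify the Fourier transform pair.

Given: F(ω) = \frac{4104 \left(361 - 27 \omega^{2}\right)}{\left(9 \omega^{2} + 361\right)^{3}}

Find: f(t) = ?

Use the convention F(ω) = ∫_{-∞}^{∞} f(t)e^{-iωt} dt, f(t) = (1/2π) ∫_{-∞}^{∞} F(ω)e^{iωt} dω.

f(t) = 2 t^{2} e^{- \frac{19 \left|{t}\right|}{3}}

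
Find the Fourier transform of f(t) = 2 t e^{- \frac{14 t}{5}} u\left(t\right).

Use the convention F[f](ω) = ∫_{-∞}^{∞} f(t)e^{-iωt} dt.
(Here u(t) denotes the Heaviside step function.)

F(ω) = \frac{50}{\left(5 i \omega + 14\right)^{2}}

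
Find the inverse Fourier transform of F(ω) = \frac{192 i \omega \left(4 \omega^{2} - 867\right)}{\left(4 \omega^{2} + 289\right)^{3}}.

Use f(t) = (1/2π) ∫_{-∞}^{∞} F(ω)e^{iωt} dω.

f(t) = 3 t e^{- \frac{17 \left|{t}\right|}{2}} \left|{t}\right|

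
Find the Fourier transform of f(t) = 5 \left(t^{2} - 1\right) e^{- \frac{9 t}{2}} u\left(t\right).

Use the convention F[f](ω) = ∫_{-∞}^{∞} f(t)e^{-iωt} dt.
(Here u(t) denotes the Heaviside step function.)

F(ω) = \frac{10 \left(16 i \omega - \left(2 i \omega + 9\right)^{3} + 72\right)}{\left(2 i \omega + 9\right)^{4}}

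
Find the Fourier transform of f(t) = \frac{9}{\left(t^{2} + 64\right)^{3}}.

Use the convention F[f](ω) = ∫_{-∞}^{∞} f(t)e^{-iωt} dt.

F(ω) = \frac{9 \pi \left(64 \omega^{2} + 24 \left|{\omega}\right| + 3\right) e^{- 8 \left|{\omega}\right|}}{262144}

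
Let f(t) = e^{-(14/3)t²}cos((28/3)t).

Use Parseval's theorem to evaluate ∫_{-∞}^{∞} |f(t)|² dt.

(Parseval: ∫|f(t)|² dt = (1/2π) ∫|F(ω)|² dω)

∫|f(t)|² dt = \frac{\sqrt{21} \sqrt{\pi} \left(1 + e^{\frac{28}{3}}\right)}{28 e^{\frac{28}{3}}}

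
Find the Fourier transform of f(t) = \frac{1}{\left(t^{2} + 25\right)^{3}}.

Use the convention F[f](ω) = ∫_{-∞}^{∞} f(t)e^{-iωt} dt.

F(ω) = \frac{\pi \left(25 \omega^{2} + 15 \left|{\omega}\right| + 3\right) e^{- 5 \left|{\omega}\right|}}{25000}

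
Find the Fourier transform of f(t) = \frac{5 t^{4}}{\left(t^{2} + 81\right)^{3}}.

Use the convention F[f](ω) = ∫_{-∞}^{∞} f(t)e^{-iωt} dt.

F(ω) = \frac{5 \pi \left(27 \omega^{2} - 15 \left|{\omega}\right| + 1\right) e^{- 9 \left|{\omega}\right|}}{24}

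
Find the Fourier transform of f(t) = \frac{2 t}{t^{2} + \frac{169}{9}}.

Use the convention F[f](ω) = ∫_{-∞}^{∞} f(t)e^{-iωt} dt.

F(ω) = - 2 i \pi e^{- \frac{13 \left|{\omega}\right|}{3}} \operatorname{sign}{\left(\omega \right)}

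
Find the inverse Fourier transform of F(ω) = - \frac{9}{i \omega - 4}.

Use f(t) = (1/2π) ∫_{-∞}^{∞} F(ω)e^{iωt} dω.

f(t) = 9 e^{4 t} u\left(- t\right)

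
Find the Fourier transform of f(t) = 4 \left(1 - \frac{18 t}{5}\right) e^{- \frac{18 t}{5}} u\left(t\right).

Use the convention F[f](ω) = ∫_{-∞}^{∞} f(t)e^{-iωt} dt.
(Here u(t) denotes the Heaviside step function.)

F(ω) = \frac{100 i \omega}{- 25 \omega^{2} + 180 i \omega + 324}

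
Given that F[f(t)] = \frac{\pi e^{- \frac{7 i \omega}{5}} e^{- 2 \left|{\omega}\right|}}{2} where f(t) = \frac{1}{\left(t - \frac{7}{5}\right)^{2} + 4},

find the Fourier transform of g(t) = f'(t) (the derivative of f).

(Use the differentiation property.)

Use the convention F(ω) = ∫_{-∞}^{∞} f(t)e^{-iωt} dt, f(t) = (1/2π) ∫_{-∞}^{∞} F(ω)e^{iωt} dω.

F[g](ω) = \frac{i \pi \omega e^{- \frac{7 i \omega}{5} - 2 \left|{\omega}\right|}}{2}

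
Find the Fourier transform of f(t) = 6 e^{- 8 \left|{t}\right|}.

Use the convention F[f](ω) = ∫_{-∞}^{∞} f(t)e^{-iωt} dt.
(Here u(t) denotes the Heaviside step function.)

F(ω) = \frac{96}{\omega^{2} + 64}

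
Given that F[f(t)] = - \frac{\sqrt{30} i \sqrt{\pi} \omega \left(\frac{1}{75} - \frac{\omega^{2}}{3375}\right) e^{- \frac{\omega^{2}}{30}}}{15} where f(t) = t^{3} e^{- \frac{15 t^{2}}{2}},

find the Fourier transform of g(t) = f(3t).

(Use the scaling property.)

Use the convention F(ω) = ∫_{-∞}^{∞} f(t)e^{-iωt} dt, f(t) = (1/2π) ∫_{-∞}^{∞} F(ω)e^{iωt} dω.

F[g](ω) = \frac{\sqrt{30} i \sqrt{\pi} \omega \left(\omega^{2} - 405\right) e^{- \frac{\omega^{2}}{270}}}{4100625}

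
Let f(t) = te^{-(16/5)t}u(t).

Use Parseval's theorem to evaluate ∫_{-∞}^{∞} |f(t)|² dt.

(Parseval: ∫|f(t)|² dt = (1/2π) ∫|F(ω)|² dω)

∫|f(t)|² dt = \frac{125}{16384}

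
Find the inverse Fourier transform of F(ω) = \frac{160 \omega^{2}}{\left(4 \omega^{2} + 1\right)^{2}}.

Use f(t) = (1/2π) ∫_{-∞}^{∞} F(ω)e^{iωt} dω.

f(t) = 5 \left(1 - \frac{\left|{t}\right|}{2}\right) e^{- \frac{\left|{t}\right|}{2}}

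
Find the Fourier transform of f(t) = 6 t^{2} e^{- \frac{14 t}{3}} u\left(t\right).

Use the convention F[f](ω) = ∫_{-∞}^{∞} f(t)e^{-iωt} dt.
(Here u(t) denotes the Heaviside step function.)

F(ω) = \frac{324}{\left(3 i \omega + 14\right)^{3}}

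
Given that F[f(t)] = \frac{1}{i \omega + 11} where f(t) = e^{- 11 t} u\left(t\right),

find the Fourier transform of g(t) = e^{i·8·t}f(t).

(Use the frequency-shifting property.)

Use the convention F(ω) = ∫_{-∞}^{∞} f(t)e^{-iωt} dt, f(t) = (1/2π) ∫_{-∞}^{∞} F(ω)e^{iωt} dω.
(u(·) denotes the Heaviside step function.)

F[g](ω) = \frac{1}{i \left(\omega - 8\right) + 11}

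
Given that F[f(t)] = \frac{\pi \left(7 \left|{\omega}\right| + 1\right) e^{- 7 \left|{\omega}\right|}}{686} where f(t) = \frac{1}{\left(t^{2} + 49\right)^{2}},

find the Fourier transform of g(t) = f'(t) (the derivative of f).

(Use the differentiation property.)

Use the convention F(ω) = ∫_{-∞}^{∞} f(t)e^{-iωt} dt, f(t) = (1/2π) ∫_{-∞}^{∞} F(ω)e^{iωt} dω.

F[g](ω) = \frac{i \pi \omega \left(7 \left|{\omega}\right| + 1\right) e^{- 7 \left|{\omega}\right|}}{686}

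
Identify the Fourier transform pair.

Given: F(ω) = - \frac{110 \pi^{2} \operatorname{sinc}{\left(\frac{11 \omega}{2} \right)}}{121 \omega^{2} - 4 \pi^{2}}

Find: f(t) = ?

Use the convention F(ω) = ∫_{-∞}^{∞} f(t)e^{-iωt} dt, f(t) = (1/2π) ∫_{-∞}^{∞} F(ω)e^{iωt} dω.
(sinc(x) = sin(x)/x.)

f(t) = 5 \left(\begin{cases} \frac{\cos{\left(\frac{2 \pi t}{11} \right)}}{2} + \frac{1}{2} & \text{for}\: \left|{t}\right| < \frac{11}{2} \\0 & \text{otherwise} \end{cases}\right)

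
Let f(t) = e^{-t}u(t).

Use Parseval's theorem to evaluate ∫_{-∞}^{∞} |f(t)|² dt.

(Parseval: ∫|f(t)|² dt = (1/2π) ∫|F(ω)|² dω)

∫|f(t)|² dt = \frac{1}{2}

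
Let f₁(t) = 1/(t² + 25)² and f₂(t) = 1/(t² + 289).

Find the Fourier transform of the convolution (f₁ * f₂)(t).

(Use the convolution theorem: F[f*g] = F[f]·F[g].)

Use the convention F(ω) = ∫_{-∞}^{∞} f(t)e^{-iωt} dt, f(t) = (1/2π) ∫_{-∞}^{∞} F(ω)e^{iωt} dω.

F[f₁*f₂](ω) = \frac{\pi^{2} \left(5 \left|{\omega}\right| + 1\right) e^{- 22 \left|{\omega}\right|}}{4250}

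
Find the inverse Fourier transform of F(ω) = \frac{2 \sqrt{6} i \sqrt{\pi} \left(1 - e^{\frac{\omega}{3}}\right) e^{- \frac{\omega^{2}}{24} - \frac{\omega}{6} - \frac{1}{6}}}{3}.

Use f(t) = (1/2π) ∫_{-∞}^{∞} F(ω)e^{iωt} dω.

f(t) = 8 e^{- 6 t^{2}} \sin{\left(2 t \right)}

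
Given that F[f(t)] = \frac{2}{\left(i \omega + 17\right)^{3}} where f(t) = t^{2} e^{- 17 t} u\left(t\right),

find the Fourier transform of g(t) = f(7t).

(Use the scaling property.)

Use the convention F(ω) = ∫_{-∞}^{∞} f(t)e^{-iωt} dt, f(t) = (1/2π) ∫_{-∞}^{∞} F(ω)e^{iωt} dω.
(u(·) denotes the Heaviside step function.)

F[g](ω) = \frac{98}{\left(i \omega + 119\right)^{3}}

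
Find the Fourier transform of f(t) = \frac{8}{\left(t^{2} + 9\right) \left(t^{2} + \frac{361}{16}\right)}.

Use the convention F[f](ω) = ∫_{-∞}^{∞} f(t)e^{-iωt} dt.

F(ω) = \frac{128 \pi e^{- 3 \left|{\omega}\right|}}{651} - \frac{512 \pi e^{- \frac{19 \left|{\omega}\right|}{4}}}{4123}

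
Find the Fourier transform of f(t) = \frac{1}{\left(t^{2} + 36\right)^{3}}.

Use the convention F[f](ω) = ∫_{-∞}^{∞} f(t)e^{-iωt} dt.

F(ω) = \frac{\pi \left(12 \omega^{2} + 6 \left|{\omega}\right| + 1\right) e^{- 6 \left|{\omega}\right|}}{20736}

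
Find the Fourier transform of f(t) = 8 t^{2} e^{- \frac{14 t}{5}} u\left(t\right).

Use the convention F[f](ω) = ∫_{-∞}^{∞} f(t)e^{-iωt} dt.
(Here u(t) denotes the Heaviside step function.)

F(ω) = \frac{2000}{\left(5 i \omega + 14\right)^{3}}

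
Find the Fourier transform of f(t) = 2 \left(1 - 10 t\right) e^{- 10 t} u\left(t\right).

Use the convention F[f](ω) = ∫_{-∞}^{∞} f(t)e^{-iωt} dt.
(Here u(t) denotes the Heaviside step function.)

F(ω) = \frac{2 i \omega}{- \omega^{2} + 20 i \omega + 100}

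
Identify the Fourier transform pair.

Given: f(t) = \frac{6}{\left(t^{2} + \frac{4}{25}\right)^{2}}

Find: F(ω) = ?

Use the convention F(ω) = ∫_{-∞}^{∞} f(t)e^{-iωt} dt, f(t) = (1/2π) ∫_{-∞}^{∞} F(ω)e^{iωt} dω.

F(ω) = \frac{75 \pi \left(2 \left|{\omega}\right| + 5\right) e^{- \frac{2 \left|{\omega}\right|}{5}}}{8}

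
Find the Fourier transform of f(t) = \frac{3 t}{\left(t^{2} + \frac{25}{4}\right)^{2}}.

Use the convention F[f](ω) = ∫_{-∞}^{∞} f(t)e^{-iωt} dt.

F(ω) = - \frac{3 i \pi \omega e^{- \frac{5 \left|{\omega}\right|}{2}}}{5}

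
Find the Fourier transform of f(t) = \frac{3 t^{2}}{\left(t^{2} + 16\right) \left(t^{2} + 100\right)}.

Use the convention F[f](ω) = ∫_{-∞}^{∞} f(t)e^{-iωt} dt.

F(ω) = \frac{\pi \left(5 - 2 e^{6 \left|{\omega}\right|}\right) e^{- 10 \left|{\omega}\right|}}{14}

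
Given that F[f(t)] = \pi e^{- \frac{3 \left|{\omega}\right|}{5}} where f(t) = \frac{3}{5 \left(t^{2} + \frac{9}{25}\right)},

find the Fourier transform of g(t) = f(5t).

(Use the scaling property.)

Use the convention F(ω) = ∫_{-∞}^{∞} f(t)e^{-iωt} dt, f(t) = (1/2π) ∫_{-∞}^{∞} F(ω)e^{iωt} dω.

F[g](ω) = \frac{\pi e^{- \frac{3 \left|{\omega}\right|}{25}}}{5}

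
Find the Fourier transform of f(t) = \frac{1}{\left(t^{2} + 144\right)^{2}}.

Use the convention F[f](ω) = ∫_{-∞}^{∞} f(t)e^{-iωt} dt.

F(ω) = \frac{\pi \left(12 \left|{\omega}\right| + 1\right) e^{- 12 \left|{\omega}\right|}}{3456}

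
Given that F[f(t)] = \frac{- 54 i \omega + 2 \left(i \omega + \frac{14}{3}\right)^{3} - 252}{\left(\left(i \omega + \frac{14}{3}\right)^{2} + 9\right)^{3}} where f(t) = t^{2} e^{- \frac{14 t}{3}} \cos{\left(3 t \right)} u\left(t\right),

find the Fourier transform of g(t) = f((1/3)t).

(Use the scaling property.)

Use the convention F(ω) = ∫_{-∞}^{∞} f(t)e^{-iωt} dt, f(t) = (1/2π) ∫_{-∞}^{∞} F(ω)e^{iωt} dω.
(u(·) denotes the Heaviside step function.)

F[g](ω) = \frac{162 \left(- 2187 i \omega + \left(9 i \omega + 14\right)^{3} - 3402\right)}{\left(\left(9 i \omega + 14\right)^{2} + 81\right)^{3}}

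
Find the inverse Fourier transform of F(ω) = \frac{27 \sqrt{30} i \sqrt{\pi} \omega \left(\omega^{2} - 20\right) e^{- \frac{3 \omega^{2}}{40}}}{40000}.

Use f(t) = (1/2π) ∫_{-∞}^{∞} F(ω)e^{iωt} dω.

f(t) = 2 t^{3} e^{- \frac{10 t^{2}}{3}}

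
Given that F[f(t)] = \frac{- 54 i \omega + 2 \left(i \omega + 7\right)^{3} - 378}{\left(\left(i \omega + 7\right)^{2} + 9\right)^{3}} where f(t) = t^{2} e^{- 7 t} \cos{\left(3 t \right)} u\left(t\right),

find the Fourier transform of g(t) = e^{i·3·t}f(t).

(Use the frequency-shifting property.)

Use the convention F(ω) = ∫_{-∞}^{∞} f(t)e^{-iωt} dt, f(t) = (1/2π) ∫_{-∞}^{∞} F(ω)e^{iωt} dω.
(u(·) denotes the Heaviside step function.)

F[g](ω) = \frac{2 \left(27 i \left(3 - \omega\right) + \left(i \left(\omega - 3\right) + 7\right)^{3} - 189\right)}{\left(\left(i \left(\omega - 3\right) + 7\right)^{2} + 9\right)^{3}}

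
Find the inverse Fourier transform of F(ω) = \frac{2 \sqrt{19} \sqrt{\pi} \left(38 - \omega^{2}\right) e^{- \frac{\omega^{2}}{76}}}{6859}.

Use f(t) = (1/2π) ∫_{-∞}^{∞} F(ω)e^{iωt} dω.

f(t) = 8 t^{2} e^{- 19 t^{2}}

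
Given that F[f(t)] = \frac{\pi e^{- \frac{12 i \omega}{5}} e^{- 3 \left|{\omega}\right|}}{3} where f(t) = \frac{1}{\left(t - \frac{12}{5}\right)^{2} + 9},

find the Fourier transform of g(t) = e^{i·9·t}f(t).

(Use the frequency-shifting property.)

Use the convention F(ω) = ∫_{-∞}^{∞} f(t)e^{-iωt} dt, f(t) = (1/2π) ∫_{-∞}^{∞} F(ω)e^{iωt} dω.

F[g](ω) = \frac{\pi e^{- \frac{12 i \left(\omega - 9\right)}{5} - 3 \left|{\omega - 9}\right|}}{3}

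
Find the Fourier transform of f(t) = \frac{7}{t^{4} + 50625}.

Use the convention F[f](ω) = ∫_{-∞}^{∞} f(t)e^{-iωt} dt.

F(ω) = \frac{7 \pi e^{- \frac{15 \sqrt{2} \left|{\omega}\right|}{2}} \sin{\left(\frac{15 \sqrt{2} \left|{\omega}\right|}{2} + \frac{\pi}{4} \right)}}{3375}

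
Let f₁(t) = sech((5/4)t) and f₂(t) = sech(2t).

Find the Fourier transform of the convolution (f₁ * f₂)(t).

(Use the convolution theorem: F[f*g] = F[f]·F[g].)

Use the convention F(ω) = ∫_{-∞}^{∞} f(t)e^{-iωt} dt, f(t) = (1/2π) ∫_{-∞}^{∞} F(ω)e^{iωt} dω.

F[f₁*f₂](ω) = \frac{2 \pi^{2}}{5 \cosh{\left(\frac{\pi \omega}{4} \right)} \cosh{\left(\frac{2 \pi \omega}{5} \right)}}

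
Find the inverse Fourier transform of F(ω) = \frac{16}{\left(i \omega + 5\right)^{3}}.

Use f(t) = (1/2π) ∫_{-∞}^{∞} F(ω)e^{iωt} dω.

f(t) = 8 t^{2} e^{- 5 t} u\left(t\right)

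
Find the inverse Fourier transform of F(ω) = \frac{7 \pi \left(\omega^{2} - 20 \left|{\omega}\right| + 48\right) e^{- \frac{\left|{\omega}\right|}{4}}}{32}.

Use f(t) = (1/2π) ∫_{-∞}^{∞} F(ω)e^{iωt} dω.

f(t) = \frac{7 t^{4}}{\left(t^{2} + \frac{1}{16}\right)^{3}}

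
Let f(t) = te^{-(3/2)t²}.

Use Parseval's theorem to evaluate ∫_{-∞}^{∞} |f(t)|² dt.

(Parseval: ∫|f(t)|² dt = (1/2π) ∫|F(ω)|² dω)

∫|f(t)|² dt = \frac{\sqrt{3} \sqrt{\pi}}{18}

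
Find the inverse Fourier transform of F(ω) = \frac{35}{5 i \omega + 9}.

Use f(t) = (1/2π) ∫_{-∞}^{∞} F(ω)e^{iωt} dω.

f(t) = 7 e^{- \frac{9 t}{5}} u\left(t\right)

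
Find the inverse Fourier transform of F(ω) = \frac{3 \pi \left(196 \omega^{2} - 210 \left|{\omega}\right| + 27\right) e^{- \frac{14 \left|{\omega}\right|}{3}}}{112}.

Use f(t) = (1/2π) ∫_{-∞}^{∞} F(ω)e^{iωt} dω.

f(t) = \frac{9 t^{4}}{\left(t^{2} + \frac{196}{9}\right)^{3}}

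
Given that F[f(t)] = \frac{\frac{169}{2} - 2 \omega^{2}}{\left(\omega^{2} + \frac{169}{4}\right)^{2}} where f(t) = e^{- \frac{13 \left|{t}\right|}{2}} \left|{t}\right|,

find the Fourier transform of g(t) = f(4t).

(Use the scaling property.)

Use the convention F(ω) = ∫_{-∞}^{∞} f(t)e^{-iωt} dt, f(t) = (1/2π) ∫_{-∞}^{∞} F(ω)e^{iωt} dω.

F[g](ω) = \frac{8 \left(676 - \omega^{2}\right)}{\left(\omega^{2} + 676\right)^{2}}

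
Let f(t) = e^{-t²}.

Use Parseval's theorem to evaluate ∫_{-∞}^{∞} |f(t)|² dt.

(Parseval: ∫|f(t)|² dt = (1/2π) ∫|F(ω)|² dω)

∫|f(t)|² dt = \frac{\sqrt{2} \sqrt{\pi}}{2}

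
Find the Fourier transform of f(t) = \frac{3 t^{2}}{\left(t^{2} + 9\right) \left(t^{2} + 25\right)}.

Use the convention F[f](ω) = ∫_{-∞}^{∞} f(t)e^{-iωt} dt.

F(ω) = \frac{3 \pi \left(5 - 3 e^{2 \left|{\omega}\right|}\right) e^{- 5 \left|{\omega}\right|}}{16}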